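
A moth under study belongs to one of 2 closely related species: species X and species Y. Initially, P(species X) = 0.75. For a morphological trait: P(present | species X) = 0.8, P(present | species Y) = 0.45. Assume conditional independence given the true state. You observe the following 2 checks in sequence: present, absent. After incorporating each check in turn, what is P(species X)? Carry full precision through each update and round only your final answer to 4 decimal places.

0.6598

After 'present': P(species X) = 0.8·0.7500 / (0.8·0.7500 + 0.45·0.2500) ≈ 0.8421
After 'absent': P(species X) = 0.2·0.8421 / (0.2·0.8421 + 0.55·0.1579) ≈ 0.6598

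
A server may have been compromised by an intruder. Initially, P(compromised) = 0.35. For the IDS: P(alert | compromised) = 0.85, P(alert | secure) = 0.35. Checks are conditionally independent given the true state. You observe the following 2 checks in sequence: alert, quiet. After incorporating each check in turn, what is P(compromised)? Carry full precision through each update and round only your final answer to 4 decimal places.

0.2318

After 'alert': P(compromised) = 0.85·0.3500 / (0.85·0.3500 + 0.35·0.6500) ≈ 0.5667
After 'quiet': P(compromised) = 0.15·0.5667 / (0.15·0.5667 + 0.65·0.4333) ≈ 0.2318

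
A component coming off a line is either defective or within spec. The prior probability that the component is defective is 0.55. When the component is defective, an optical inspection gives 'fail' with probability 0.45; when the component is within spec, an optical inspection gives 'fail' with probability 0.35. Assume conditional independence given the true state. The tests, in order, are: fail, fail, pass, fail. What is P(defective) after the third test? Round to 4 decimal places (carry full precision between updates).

0.6309

After 'fail': P(defective) = 0.45·0.5500 / (0.45·0.5500 + 0.35·0.4500) ≈ 0.6111
After 'fail': P(defective) = 0.45·0.6111 / (0.45·0.6111 + 0.35·0.3889) ≈ 0.6689
After 'pass': P(defective) = 0.55·0.6689 / (0.55·0.6689 + 0.65·0.3311) ≈ 0.6309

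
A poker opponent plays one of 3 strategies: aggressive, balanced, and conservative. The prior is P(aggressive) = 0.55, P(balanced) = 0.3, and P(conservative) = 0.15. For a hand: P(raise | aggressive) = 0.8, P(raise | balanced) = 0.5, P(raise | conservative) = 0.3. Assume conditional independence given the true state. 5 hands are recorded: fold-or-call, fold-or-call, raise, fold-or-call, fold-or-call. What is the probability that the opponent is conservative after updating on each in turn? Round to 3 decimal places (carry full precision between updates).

After 'fold-or-call': normaliser = 0.2·0.5500 + 0.5·0.3000 + 0.7·0.1500; P(aggressive) ≈ 0.3014, P(balanced) ≈ 0.4110, P(conservative) ≈ 0.2877
After 'fold-or-call': normaliser = 0.2·0.3014 + 0.5·0.4110 + 0.7·0.2877; P(aggressive) ≈ 0.1290, P(balanced) ≈ 0.4399, P(conservative) ≈ 0.4311
After 'raise': normaliser = 0.8·0.1290 + 0.5·0.4399 + 0.3·0.4311; P(aggressive) ≈ 0.2281, P(balanced) ≈ 0.4861, P(conservative) ≈ 0.2858
After 'fold-or-call': normaliser = 0.2·0.2281 + 0.5·0.4861 + 0.7·0.2858; P(aggressive) ≈ 0.0934, P(balanced) ≈ 0.4973, P(conservative) ≈ 0.4094
After 'fold-or-call': normaliser = 0.2·0.0934 + 0.5·0.4973 + 0.7·0.4094; P(aggressive) ≈ 0.0337, P(balanced) ≈ 0.4489, P(conservative) ≈ 0.5174

0.517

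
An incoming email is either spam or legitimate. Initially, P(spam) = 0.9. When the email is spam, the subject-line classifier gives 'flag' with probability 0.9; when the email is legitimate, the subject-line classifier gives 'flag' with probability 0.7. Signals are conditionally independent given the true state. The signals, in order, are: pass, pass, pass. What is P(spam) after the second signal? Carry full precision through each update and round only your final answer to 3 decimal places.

0.500

After 'pass': P(spam) = 0.1·0.9000 / (0.1·0.9000 + 0.3·0.1000) ≈ 0.7500
After 'pass': P(spam) = 0.1·0.7500 / (0.1·0.7500 + 0.3·0.2500) ≈ 0.5000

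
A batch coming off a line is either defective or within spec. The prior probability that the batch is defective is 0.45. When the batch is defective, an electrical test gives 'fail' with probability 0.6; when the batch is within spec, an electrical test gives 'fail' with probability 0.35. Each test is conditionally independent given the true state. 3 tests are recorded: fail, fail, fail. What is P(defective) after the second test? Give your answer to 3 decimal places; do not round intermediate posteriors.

0.706

After 'fail': P(defective) = 0.6·0.4500 / (0.6·0.4500 + 0.35·0.5500) ≈ 0.5838
After 'fail': P(defective) = 0.6·0.5838 / (0.6·0.5838 + 0.35·0.4162) ≈ 0.7063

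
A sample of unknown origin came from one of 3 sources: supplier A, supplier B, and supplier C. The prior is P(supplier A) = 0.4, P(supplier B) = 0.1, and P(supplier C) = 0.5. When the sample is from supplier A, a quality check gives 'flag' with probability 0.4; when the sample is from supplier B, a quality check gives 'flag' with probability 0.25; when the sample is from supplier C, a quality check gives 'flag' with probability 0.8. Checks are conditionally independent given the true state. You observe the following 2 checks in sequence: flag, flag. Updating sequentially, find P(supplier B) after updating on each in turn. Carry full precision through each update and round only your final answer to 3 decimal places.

0.016

After 'flag': normaliser = 0.4·0.4000 + 0.25·0.1000 + 0.8·0.5000; P(supplier A) ≈ 0.2735, P(supplier B) ≈ 0.0427, P(supplier C) ≈ 0.6838
After 'flag': normaliser = 0.4·0.2735 + 0.25·0.0427 + 0.8·0.6838; P(supplier A) ≈ 0.1640, P(supplier B) ≈ 0.0160, P(supplier C) ≈ 0.8200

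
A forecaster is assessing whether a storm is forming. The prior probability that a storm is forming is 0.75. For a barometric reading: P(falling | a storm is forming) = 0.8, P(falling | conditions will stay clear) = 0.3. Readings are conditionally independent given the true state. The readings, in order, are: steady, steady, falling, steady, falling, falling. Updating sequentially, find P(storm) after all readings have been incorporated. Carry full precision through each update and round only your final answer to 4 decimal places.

After 'steady': P(storm) = 0.2·0.7500 / (0.2·0.7500 + 0.7·0.2500) ≈ 0.4615
After 'steady': P(storm) = 0.2·0.4615 / (0.2·0.4615 + 0.7·0.5385) ≈ 0.1967
After 'falling': P(storm) = 0.8·0.1967 / (0.8·0.1967 + 0.3·0.8033) ≈ 0.3951
After 'steady': P(storm) = 0.2·0.3951 / (0.2·0.3951 + 0.7·0.6049) ≈ 0.1572
After 'falling': P(storm) = 0.8·0.1572 / (0.8·0.1572 + 0.3·0.8428) ≈ 0.3323
After 'falling': P(storm) = 0.8·0.3323 / (0.8·0.3323 + 0.3·0.6677) ≈ 0.5702

0.5702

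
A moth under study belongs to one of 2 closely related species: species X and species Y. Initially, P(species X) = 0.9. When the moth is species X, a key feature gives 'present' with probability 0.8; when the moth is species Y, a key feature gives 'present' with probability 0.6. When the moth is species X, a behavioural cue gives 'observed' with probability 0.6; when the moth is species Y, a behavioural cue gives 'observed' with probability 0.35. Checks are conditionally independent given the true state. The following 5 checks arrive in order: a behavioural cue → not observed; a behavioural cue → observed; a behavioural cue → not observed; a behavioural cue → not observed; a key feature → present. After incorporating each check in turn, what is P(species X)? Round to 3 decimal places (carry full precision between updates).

0.827

After a behavioural cue='not observed': P(species X) = 0.4·0.9000 / (0.4·0.9000 + 0.65·0.1000) ≈ 0.8471
After a behavioural cue='observed': P(species X) = 0.6·0.8471 / (0.6·0.8471 + 0.35·0.1529) ≈ 0.9047
After a behavioural cue='not observed': P(species X) = 0.4·0.9047 / (0.4·0.9047 + 0.65·0.0953) ≈ 0.8539
After a behavioural cue='not observed': P(species X) = 0.4·0.8539 / (0.4·0.8539 + 0.65·0.1461) ≈ 0.7824
After a key feature='present': P(species X) = 0.8·0.7824 / (0.8·0.7824 + 0.6·0.2176) ≈ 0.8274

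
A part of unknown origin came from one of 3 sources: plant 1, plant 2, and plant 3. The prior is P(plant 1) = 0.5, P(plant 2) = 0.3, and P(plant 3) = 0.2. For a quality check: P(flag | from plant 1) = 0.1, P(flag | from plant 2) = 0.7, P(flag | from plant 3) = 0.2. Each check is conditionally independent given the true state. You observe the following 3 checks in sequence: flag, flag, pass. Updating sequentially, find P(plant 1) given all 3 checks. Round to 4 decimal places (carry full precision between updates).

0.0818

Apply Bayes' rule sequentially, carrying P(plant 1) forward.
After 'flag': normaliser = 0.1·0.5000 + 0.7·0.3000 + 0.2·0.2000; P(plant 1) ≈ 0.1667, P(plant 2) ≈ 0.7000, P(plant 3) ≈ 0.1333
After 'flag': normaliser = 0.1·0.1667 + 0.7·0.7000 + 0.2·0.1333; P(plant 1) ≈ 0.0312, P(plant 2) ≈ 0.9187, P(plant 3) ≈ 0.0500
After 'pass': normaliser = 0.9·0.0312 + 0.3·0.9187 + 0.8·0.0500; P(plant 1) ≈ 0.0818, P(plant 2) ≈ 0.8018, P(plant 3) ≈ 0.1164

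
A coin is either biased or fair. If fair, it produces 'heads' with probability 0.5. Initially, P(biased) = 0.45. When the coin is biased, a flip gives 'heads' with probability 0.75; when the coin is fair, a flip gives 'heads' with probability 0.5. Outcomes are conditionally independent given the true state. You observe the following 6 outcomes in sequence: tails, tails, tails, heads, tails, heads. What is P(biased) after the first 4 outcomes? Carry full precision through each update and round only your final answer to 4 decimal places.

After 'tails': P(biased) = 0.25·0.4500 / (0.25·0.4500 + 0.5·0.5500) ≈ 0.2903
After 'tails': P(biased) = 0.25·0.2903 / (0.25·0.2903 + 0.5·0.7097) ≈ 0.1698
After 'tails': P(biased) = 0.25·0.1698 / (0.25·0.1698 + 0.5·0.8302) ≈ 0.0928
After 'heads': P(biased) = 0.75·0.0928 / (0.75·0.0928 + 0.5·0.9072) ≈ 0.1330

0.1330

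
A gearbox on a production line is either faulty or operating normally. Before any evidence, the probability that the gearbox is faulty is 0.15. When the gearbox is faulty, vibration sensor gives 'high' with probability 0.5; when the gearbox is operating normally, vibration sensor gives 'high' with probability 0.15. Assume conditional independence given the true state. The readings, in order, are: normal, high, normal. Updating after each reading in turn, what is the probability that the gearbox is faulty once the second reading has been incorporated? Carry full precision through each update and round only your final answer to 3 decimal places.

0.257

After 'normal': P(faulty) = 0.5·0.1500 / (0.5·0.1500 + 0.85·0.8500) ≈ 0.0940
After 'high': P(faulty) = 0.5·0.0940 / (0.5·0.0940 + 0.15·0.9060) ≈ 0.2571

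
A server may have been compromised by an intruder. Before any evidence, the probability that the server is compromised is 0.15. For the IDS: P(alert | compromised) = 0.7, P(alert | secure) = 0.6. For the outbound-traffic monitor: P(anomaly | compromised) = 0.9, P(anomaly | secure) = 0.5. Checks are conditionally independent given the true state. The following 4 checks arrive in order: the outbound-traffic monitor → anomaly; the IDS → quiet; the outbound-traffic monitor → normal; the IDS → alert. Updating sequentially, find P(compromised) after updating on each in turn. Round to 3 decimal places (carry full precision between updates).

After the outbound-traffic monitor='anomaly': P(compromised) = 0.9·0.1500 / (0.9·0.1500 + 0.5·0.8500) ≈ 0.2411
After the IDS='quiet': P(compromised) = 0.3·0.2411 / (0.3·0.2411 + 0.4·0.7589) ≈ 0.1924
After the outbound-traffic monitor='normal': P(compromised) = 0.1·0.1924 / (0.1·0.1924 + 0.5·0.8076) ≈ 0.0455
After the IDS='alert': P(compromised) = 0.7·0.0455 / (0.7·0.0455 + 0.6·0.9545) ≈ 0.0527

0.053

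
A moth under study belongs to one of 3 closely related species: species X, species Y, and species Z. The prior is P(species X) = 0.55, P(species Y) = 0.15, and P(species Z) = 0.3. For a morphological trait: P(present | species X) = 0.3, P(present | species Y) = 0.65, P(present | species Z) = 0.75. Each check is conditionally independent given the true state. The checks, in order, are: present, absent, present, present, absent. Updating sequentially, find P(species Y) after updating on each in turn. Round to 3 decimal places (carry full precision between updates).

0.249

After 'present': normaliser = 0.3·0.5500 + 0.65·0.1500 + 0.75·0.3000; P(species X) ≈ 0.3385, P(species Y) ≈ 0.2000, P(species Z) ≈ 0.4615
After 'absent': normaliser = 0.7·0.3385 + 0.35·0.2000 + 0.25·0.4615; P(species X) ≈ 0.5610, P(species Y) ≈ 0.1658, P(species Z) ≈ 0.2732
After 'present': normaliser = 0.3·0.5610 + 0.65·0.1658 + 0.75·0.2732; P(species X) ≈ 0.3499, P(species Y) ≈ 0.2240, P(species Z) ≈ 0.4261
After 'present': normaliser = 0.3·0.3499 + 0.65·0.2240 + 0.75·0.4261; P(species X) ≈ 0.1841, P(species Y) ≈ 0.2554, P(species Z) ≈ 0.5605
After 'absent': normaliser = 0.7·0.1841 + 0.35·0.2554 + 0.25·0.5605; P(species X) ≈ 0.3596, P(species Y) ≈ 0.2494, P(species Z) ≈ 0.3910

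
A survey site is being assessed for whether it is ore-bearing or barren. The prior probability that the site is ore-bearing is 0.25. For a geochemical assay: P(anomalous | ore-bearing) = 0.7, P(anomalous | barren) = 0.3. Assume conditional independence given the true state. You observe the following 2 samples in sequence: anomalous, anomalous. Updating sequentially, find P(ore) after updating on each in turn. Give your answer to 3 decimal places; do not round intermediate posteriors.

0.645

After 'anomalous': P(ore) = 0.7·0.2500 / (0.7·0.2500 + 0.3·0.7500) ≈ 0.4375
After 'anomalous': P(ore) = 0.7·0.4375 / (0.7·0.4375 + 0.3·0.5625) ≈ 0.6447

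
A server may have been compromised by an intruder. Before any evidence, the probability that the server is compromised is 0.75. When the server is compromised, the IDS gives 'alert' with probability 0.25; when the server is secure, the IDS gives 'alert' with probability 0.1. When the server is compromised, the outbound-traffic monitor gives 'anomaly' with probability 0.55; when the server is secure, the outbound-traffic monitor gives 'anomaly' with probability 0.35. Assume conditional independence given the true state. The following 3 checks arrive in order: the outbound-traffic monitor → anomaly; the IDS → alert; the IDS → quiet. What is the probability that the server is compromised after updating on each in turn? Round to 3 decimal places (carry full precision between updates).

0.908

Apply Bayes' rule sequentially, carrying P(compromised) forward.
After the outbound-traffic monitor='anomaly': P(compromised) = 0.55·0.7500 / (0.55·0.7500 + 0.35·0.2500) ≈ 0.8250
After the IDS='alert': P(compromised) = 0.25·0.8250 / (0.25·0.8250 + 0.1·0.1750) ≈ 0.9218
After the IDS='quiet': P(compromised) = 0.75·0.9218 / (0.75·0.9218 + 0.9·0.0782) ≈ 0.9076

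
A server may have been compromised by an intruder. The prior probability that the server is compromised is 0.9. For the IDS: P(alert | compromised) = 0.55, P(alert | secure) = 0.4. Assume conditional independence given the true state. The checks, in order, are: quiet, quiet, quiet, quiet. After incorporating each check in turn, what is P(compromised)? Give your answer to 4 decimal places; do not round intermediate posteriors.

Each posterior becomes the prior for the next update.
After 'quiet': P(compromised) = 0.45·0.9000 / (0.45·0.9000 + 0.6·0.1000) ≈ 0.8710
After 'quiet': P(compromised) = 0.45·0.8710 / (0.45·0.8710 + 0.6·0.1290) ≈ 0.8351
After 'quiet': P(compromised) = 0.45·0.8351 / (0.45·0.8351 + 0.6·0.1649) ≈ 0.7915
After 'quiet': P(compromised) = 0.45·0.7915 / (0.45·0.7915 + 0.6·0.2085) ≈ 0.7401

0.7401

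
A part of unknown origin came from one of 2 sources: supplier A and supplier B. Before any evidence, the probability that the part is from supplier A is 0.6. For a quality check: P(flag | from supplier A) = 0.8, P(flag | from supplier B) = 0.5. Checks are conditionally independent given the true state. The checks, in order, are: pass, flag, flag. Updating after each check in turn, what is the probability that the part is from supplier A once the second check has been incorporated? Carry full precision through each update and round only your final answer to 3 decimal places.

0.490

Apply Bayes' rule sequentially, carrying P(supplier A) forward.
After 'pass': P(supplier A) = 0.2·0.6000 / (0.2·0.6000 + 0.5·0.4000) ≈ 0.3750
After 'flag': P(supplier A) = 0.8·0.3750 / (0.8·0.3750 + 0.5·0.6250) ≈ 0.4898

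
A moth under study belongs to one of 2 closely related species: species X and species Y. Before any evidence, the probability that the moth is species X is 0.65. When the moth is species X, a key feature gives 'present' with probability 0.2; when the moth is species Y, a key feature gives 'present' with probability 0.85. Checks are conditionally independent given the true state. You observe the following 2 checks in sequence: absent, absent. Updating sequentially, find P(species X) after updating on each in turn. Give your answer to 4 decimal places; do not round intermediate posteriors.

0.9814

Each posterior becomes the prior for the next update.
After 'absent': P(species X) = 0.8·0.6500 / (0.8·0.6500 + 0.15·0.3500) ≈ 0.9083
After 'absent': P(species X) = 0.8·0.9083 / (0.8·0.9083 + 0.15·0.0917) ≈ 0.9814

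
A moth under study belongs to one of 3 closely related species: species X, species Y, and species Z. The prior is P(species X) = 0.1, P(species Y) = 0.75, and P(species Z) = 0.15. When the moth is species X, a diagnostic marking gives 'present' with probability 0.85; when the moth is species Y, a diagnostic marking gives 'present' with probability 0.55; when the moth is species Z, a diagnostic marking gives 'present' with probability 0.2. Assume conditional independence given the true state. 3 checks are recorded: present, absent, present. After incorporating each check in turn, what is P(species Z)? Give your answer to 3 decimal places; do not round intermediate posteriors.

Each posterior becomes the prior for the next update.
After 'present': normaliser = 0.85·0.1000 + 0.55·0.7500 + 0.2·0.1500; P(species X) ≈ 0.1611, P(species Y) ≈ 0.7820, P(species Z) ≈ 0.0569
After 'absent': normaliser = 0.15·0.1611 + 0.45·0.7820 + 0.8·0.0569; P(species X) ≈ 0.0573, P(species Y) ≈ 0.8347, P(species Z) ≈ 0.1079
After 'present': normaliser = 0.85·0.0573 + 0.55·0.8347 + 0.2·0.1079; P(species X) ≈ 0.0921, P(species Y) ≈ 0.8672, P(species Z) ≈ 0.0408

0.041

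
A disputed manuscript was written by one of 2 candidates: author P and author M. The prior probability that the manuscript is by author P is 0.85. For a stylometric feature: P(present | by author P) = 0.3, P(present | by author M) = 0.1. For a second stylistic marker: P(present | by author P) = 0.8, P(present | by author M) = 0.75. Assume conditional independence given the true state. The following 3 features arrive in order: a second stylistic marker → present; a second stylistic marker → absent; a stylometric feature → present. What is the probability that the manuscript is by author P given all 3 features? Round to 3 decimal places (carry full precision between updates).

0.936

Apply Bayes' rule sequentially, carrying P(author P) forward.
After a second stylistic marker='present': P(author P) = 0.8·0.8500 / (0.8·0.8500 + 0.75·0.1500) ≈ 0.8580
After a second stylistic marker='absent': P(author P) = 0.2·0.8580 / (0.2·0.8580 + 0.25·0.1420) ≈ 0.8286
After a stylometric feature='present': P(author P) = 0.3·0.8286 / (0.3·0.8286 + 0.1·0.1714) ≈ 0.9355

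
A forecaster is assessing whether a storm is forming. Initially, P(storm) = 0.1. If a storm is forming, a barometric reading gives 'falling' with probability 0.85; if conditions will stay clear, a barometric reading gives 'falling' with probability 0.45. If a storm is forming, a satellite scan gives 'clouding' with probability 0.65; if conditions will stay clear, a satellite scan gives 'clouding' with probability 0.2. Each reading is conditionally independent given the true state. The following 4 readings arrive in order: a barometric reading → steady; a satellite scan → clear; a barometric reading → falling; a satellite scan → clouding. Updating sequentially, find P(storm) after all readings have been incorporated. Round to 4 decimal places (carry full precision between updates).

0.0753

Each posterior becomes the prior for the next update.
After a barometric reading='steady': P(storm) = 0.15·0.1000 / (0.15·0.1000 + 0.55·0.9000) ≈ 0.0294
After a satellite scan='clear': P(storm) = 0.35·0.0294 / (0.35·0.0294 + 0.8·0.9706) ≈ 0.0131
After a barometric reading='falling': P(storm) = 0.85·0.0131 / (0.85·0.0131 + 0.45·0.9869) ≈ 0.0244
After a satellite scan='clouding': P(storm) = 0.65·0.0244 / (0.65·0.0244 + 0.2·0.9756) ≈ 0.0753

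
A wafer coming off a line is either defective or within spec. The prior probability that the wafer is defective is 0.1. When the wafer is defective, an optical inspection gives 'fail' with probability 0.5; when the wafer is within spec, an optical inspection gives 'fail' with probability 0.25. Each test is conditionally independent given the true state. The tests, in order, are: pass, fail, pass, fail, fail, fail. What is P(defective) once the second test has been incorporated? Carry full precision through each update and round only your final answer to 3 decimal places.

0.129

After 'pass': P(defective) = 0.5·0.1000 / (0.5·0.1000 + 0.75·0.9000) ≈ 0.0690
After 'fail': P(defective) = 0.5·0.0690 / (0.5·0.0690 + 0.25·0.9310) ≈ 0.1290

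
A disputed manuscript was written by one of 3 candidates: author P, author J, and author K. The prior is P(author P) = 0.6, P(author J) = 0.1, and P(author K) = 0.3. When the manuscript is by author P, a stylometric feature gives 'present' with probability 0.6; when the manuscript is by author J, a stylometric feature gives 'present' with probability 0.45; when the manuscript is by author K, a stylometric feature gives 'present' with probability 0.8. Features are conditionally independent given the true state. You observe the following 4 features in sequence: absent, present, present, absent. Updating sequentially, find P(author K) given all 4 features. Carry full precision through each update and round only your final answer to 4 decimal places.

0.1588

After 'absent': normaliser = 0.4·0.6000 + 0.55·0.1000 + 0.2·0.3000; P(author P) ≈ 0.6761, P(author J) ≈ 0.1549, P(author K) ≈ 0.1690
After 'present': normaliser = 0.6·0.6761 + 0.45·0.1549 + 0.8·0.1690; P(author P) ≈ 0.6644, P(author J) ≈ 0.1142, P(author K) ≈ 0.2215
After 'present': normaliser = 0.6·0.6644 + 0.45·0.1142 + 0.8·0.2215; P(author P) ≈ 0.6356, P(author J) ≈ 0.0819, P(author K) ≈ 0.2825
After 'absent': normaliser = 0.4·0.6356 + 0.55·0.0819 + 0.2·0.2825; P(author P) ≈ 0.7146, P(author J) ≈ 0.1267, P(author K) ≈ 0.1588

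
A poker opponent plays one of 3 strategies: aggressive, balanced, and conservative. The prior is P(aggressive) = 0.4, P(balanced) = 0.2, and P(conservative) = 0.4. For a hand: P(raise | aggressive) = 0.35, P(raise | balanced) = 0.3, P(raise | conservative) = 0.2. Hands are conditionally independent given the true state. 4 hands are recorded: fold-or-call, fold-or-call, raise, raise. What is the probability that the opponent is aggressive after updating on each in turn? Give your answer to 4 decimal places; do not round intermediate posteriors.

Each posterior becomes the prior for the next update.
After 'fold-or-call': normaliser = 0.65·0.4000 + 0.7·0.2000 + 0.8·0.4000; P(aggressive) ≈ 0.3611, P(balanced) ≈ 0.1944, P(conservative) ≈ 0.4444
After 'fold-or-call': normaliser = 0.65·0.3611 + 0.7·0.1944 + 0.8·0.4444; P(aggressive) ≈ 0.3231, P(balanced) ≈ 0.1874, P(conservative) ≈ 0.4895
After 'raise': normaliser = 0.35·0.3231 + 0.3·0.1874 + 0.2·0.4895; P(aggressive) ≈ 0.4233, P(balanced) ≈ 0.2104, P(conservative) ≈ 0.3664
After 'raise': normaliser = 0.35·0.4233 + 0.3·0.2104 + 0.2·0.3664; P(aggressive) ≈ 0.5207, P(balanced) ≈ 0.2218, P(conservative) ≈ 0.2575

0.5207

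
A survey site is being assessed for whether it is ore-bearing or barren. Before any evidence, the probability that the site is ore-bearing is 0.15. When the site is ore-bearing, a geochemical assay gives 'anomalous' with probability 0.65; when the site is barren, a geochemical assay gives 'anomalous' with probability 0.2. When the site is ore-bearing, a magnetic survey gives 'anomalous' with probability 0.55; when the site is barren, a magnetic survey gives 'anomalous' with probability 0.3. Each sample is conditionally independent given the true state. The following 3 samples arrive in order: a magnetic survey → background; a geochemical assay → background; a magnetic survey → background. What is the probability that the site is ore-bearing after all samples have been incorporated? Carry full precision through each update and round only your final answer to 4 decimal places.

After a magnetic survey='background': P(ore) = 0.45·0.1500 / (0.45·0.1500 + 0.7·0.8500) ≈ 0.1019
After a geochemical assay='background': P(ore) = 0.35·0.1019 / (0.35·0.1019 + 0.8·0.8981) ≈ 0.0473
After a magnetic survey='background': P(ore) = 0.45·0.0473 / (0.45·0.0473 + 0.7·0.9527) ≈ 0.0309

0.0309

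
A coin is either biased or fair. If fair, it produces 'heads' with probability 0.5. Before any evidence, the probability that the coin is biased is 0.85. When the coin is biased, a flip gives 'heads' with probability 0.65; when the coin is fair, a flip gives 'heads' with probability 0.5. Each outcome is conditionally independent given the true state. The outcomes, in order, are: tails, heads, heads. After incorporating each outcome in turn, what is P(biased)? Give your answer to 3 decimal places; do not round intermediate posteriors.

0.870

After 'tails': P(biased) = 0.35·0.8500 / (0.35·0.8500 + 0.5·0.1500) ≈ 0.7987
After 'heads': P(biased) = 0.65·0.7987 / (0.65·0.7987 + 0.5·0.2013) ≈ 0.8376
After 'heads': P(biased) = 0.65·0.8376 / (0.65·0.8376 + 0.5·0.1624) ≈ 0.8702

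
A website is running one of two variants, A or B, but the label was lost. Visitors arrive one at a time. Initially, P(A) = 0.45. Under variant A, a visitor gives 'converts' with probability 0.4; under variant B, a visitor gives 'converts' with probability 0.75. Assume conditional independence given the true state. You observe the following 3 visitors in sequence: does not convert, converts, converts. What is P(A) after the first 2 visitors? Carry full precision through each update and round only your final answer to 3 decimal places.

0.512

Each posterior becomes the prior for the next update.
After 'does not convert': P(A) = 0.6·0.4500 / (0.6·0.4500 + 0.25·0.5500) ≈ 0.6626
After 'converts': P(A) = 0.4·0.6626 / (0.4·0.6626 + 0.75·0.3374) ≈ 0.5115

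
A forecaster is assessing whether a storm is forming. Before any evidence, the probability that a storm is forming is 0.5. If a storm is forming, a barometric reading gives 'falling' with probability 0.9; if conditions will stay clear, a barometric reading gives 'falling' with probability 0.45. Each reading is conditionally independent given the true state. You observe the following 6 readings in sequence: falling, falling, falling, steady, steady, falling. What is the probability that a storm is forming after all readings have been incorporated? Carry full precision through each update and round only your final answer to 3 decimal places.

0.346

After 'falling': P(storm) = 0.9·0.5000 / (0.9·0.5000 + 0.45·0.5000) ≈ 0.6667
After 'falling': P(storm) = 0.9·0.6667 / (0.9·0.6667 + 0.45·0.3333) ≈ 0.8000
After 'falling': P(storm) = 0.9·0.8000 / (0.9·0.8000 + 0.45·0.2000) ≈ 0.8889
After 'steady': P(storm) = 0.1·0.8889 / (0.1·0.8889 + 0.55·0.1111) ≈ 0.5926
After 'steady': P(storm) = 0.1·0.5926 / (0.1·0.5926 + 0.55·0.4074) ≈ 0.2092
After 'falling': P(storm) = 0.9·0.2092 / (0.9·0.2092 + 0.45·0.7908) ≈ 0.3459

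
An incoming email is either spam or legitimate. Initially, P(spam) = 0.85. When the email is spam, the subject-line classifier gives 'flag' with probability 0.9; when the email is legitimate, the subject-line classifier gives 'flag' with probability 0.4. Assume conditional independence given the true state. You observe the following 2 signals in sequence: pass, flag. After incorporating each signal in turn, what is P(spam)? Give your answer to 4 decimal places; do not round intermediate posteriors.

After 'pass': P(spam) = 0.1·0.8500 / (0.1·0.8500 + 0.6·0.1500) ≈ 0.4857
After 'flag': P(spam) = 0.9·0.4857 / (0.9·0.4857 + 0.4·0.5143) ≈ 0.6800

0.6800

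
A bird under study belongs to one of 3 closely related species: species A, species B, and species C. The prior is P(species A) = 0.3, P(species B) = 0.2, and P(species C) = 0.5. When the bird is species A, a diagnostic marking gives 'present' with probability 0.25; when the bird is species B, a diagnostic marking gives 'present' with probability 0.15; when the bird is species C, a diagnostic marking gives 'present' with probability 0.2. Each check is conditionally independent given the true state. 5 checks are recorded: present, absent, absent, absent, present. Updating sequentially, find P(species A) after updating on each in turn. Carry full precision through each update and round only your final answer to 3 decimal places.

0.378

After 'present': normaliser = 0.25·0.3000 + 0.15·0.2000 + 0.2·0.5000; P(species A) ≈ 0.3659, P(species B) ≈ 0.1463, P(species C) ≈ 0.4878
After 'absent': normaliser = 0.75·0.3659 + 0.85·0.1463 + 0.8·0.4878; P(species A) ≈ 0.3478, P(species B) ≈ 0.1577, P(species C) ≈ 0.4946
After 'absent': normaliser = 0.75·0.3478 + 0.85·0.1577 + 0.8·0.4946; P(species A) ≈ 0.3299, P(species B) ≈ 0.1695, P(species C) ≈ 0.5005
After 'absent': normaliser = 0.75·0.3299 + 0.85·0.1695 + 0.8·0.5005; P(species A) ≈ 0.3125, P(species B) ≈ 0.1819, P(species C) ≈ 0.5056
After 'present': normaliser = 0.25·0.3125 + 0.15·0.1819 + 0.2·0.5056; P(species A) ≈ 0.3782, P(species B) ≈ 0.1321, P(species C) ≈ 0.4896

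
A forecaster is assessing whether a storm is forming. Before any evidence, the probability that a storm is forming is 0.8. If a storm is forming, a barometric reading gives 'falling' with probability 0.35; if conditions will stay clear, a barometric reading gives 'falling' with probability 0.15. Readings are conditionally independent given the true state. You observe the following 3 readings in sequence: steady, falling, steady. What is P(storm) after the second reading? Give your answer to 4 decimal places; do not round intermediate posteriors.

0.8771

Apply Bayes' rule sequentially, carrying P(storm) forward.
After 'steady': P(storm) = 0.65·0.8000 / (0.65·0.8000 + 0.85·0.2000) ≈ 0.7536
After 'falling': P(storm) = 0.35·0.7536 / (0.35·0.7536 + 0.15·0.2464) ≈ 0.8771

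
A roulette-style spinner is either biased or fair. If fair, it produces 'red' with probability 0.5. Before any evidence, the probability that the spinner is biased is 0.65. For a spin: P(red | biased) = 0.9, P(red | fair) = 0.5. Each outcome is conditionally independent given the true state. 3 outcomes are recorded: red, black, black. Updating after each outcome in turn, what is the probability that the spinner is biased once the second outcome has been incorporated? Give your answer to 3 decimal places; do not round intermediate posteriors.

0.401

After 'red': P(biased) = 0.9·0.6500 / (0.9·0.6500 + 0.5·0.3500) ≈ 0.7697
After 'black': P(biased) = 0.1·0.7697 / (0.1·0.7697 + 0.5·0.2303) ≈ 0.4007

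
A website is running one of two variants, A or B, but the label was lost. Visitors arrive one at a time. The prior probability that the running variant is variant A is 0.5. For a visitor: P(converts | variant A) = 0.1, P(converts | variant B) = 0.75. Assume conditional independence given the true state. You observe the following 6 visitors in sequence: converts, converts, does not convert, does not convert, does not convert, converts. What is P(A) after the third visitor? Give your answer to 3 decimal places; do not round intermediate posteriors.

0.060

After 'converts': P(A) = 0.1·0.5000 / (0.1·0.5000 + 0.75·0.5000) ≈ 0.1176
After 'converts': P(A) = 0.1·0.1176 / (0.1·0.1176 + 0.75·0.8824) ≈ 0.0175
After 'does not convert': P(A) = 0.9·0.0175 / (0.9·0.0175 + 0.25·0.9825) ≈ 0.0602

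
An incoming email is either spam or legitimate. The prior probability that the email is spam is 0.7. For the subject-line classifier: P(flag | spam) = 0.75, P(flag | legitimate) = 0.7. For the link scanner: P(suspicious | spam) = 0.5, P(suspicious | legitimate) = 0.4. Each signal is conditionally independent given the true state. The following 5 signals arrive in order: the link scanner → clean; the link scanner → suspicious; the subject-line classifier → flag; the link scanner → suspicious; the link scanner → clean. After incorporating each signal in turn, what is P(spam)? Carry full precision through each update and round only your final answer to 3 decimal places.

0.731

After the link scanner='clean': P(spam) = 0.5·0.7000 / (0.5·0.7000 + 0.6·0.3000) ≈ 0.6604
After the link scanner='suspicious': P(spam) = 0.5·0.6604 / (0.5·0.6604 + 0.4·0.3396) ≈ 0.7085
After the subject-line classifier='flag': P(spam) = 0.75·0.7085 / (0.75·0.7085 + 0.7·0.2915) ≈ 0.7225
After the link scanner='suspicious': P(spam) = 0.5·0.7225 / (0.5·0.7225 + 0.4·0.2775) ≈ 0.7650
After the link scanner='clean': P(spam) = 0.5·0.7650 / (0.5·0.7650 + 0.6·0.2350) ≈ 0.7307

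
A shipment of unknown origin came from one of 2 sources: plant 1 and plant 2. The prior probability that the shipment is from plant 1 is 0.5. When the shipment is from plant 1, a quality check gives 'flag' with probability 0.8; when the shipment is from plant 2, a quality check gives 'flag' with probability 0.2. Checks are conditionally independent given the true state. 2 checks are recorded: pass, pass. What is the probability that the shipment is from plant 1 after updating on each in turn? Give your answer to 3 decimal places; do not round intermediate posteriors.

0.059

After 'pass': P(plant 1) = 0.2·0.5000 / (0.2·0.5000 + 0.8·0.5000) ≈ 0.2000
After 'pass': P(plant 1) = 0.2·0.2000 / (0.2·0.2000 + 0.8·0.8000) ≈ 0.0588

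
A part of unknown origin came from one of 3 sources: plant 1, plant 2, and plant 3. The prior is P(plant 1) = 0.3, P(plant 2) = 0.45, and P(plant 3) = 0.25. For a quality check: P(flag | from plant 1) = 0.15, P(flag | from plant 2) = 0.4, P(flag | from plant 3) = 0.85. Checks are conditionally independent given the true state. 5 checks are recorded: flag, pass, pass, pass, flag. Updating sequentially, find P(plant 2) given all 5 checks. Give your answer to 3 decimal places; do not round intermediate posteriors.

0.766

Each posterior becomes the prior for the next update.
After 'flag': normaliser = 0.15·0.3000 + 0.4·0.4500 + 0.85·0.2500; P(plant 1) ≈ 0.1029, P(plant 2) ≈ 0.4114, P(plant 3) ≈ 0.4857
After 'pass': normaliser = 0.85·0.1029 + 0.6·0.4114 + 0.15·0.4857; P(plant 1) ≈ 0.2147, P(plant 2) ≈ 0.6063, P(plant 3) ≈ 0.1789
After 'pass': normaliser = 0.85·0.2147 + 0.6·0.6063 + 0.15·0.1789; P(plant 1) ≈ 0.3185, P(plant 2) ≈ 0.6347, P(plant 3) ≈ 0.0468
After 'pass': normaliser = 0.85·0.3185 + 0.6·0.6347 + 0.15·0.0468; P(plant 1) ≈ 0.4110, P(plant 2) ≈ 0.5783, P(plant 3) ≈ 0.0107
After 'flag': normaliser = 0.15·0.4110 + 0.4·0.5783 + 0.85·0.0107; P(plant 1) ≈ 0.2041, P(plant 2) ≈ 0.7658, P(plant 3) ≈ 0.0300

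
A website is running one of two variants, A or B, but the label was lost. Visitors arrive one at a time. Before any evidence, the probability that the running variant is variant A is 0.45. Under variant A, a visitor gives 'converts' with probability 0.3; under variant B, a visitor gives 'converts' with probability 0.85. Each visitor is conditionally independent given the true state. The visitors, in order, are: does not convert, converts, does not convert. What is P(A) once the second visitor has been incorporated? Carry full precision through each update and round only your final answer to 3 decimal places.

Each posterior becomes the prior for the next update.
After 'does not convert': P(A) = 0.7·0.4500 / (0.7·0.4500 + 0.15·0.5500) ≈ 0.7925
After 'converts': P(A) = 0.3·0.7925 / (0.3·0.7925 + 0.85·0.2075) ≈ 0.5740

0.574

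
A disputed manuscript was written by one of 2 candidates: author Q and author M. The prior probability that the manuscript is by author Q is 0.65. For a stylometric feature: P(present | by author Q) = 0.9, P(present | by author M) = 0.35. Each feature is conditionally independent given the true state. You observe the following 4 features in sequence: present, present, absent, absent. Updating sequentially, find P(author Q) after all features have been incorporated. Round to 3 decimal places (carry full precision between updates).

0.225

Apply Bayes' rule sequentially, carrying P(author Q) forward.
After 'present': P(author Q) = 0.9·0.6500 / (0.9·0.6500 + 0.35·0.3500) ≈ 0.8269
After 'present': P(author Q) = 0.9·0.8269 / (0.9·0.8269 + 0.35·0.1731) ≈ 0.9247
After 'absent': P(author Q) = 0.1·0.9247 / (0.1·0.9247 + 0.65·0.0753) ≈ 0.6539
After 'absent': P(author Q) = 0.1·0.6539 / (0.1·0.6539 + 0.65·0.3461) ≈ 0.2252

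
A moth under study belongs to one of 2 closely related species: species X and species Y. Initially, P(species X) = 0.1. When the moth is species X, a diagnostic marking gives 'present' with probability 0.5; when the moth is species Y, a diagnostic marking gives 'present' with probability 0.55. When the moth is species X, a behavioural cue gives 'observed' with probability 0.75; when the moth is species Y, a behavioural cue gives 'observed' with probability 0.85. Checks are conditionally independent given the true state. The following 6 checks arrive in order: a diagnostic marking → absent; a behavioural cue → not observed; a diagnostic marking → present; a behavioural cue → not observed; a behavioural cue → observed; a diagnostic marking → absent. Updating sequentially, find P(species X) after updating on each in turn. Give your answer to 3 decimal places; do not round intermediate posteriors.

0.234

Each posterior becomes the prior for the next update.
After a diagnostic marking='absent': P(species X) = 0.5·0.1000 / (0.5·0.1000 + 0.45·0.9000) ≈ 0.1099
After a behavioural cue='not observed': P(species X) = 0.25·0.1099 / (0.25·0.1099 + 0.15·0.8901) ≈ 0.1706
After a diagnostic marking='present': P(species X) = 0.5·0.1706 / (0.5·0.1706 + 0.55·0.8294) ≈ 0.1576
After a behavioural cue='not observed': P(species X) = 0.25·0.1576 / (0.25·0.1576 + 0.15·0.8424) ≈ 0.2377
After a behavioural cue='observed': P(species X) = 0.75·0.2377 / (0.75·0.2377 + 0.85·0.7623) ≈ 0.2157
After a diagnostic marking='absent': P(species X) = 0.5·0.2157 / (0.5·0.2157 + 0.45·0.7843) ≈ 0.2341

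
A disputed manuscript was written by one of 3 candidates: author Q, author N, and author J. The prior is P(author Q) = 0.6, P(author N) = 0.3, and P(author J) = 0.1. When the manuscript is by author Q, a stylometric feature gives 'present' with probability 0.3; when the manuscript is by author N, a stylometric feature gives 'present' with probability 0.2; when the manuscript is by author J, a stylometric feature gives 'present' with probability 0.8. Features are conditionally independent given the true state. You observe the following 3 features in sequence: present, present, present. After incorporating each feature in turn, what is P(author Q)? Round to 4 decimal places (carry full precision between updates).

After 'present': normaliser = 0.3·0.6000 + 0.2·0.3000 + 0.8·0.1000; P(author Q) ≈ 0.5625, P(author N) ≈ 0.1875, P(author J) ≈ 0.2500
After 'present': normaliser = 0.3·0.5625 + 0.2·0.1875 + 0.8·0.2500; P(author Q) ≈ 0.4154, P(author N) ≈ 0.0923, P(author J) ≈ 0.4923
After 'present': normaliser = 0.3·0.4154 + 0.2·0.0923 + 0.8·0.4923; P(author Q) ≈ 0.2321, P(author N) ≈ 0.0344, P(author J) ≈ 0.7335

0.2321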